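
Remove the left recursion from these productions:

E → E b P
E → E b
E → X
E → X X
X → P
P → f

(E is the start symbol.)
E is directly left-recursive. The standard transformation for
  A → A α₁ | ... | A α_m | β₁ | ... | β_n
is
  A  → β₁ A' | ... | β_n A'
  A' → α₁ A' | ... | α_m A' | ε

E → X becomes E → X E'
E → X X becomes E → X X E'
E → E b P becomes E' → b P E'
E → E b becomes E' → b E'
Add E' → ε

Productions for other non-terminals are unchanged:
  X → P
  P → f

Resulting grammar:
E → X E'
E → X X E'
E' → b P E'
E' → b E'
E' → ε
X → P
P → f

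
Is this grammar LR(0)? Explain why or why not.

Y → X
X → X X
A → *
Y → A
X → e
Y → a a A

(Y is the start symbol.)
No. Shift-reduce conflict between [Y → X .] and [X → . e]

A grammar is LR(0) if no state in the canonical LR(0) collection has:
  - both a shift item (dot before a terminal) and a complete item (shift-reduce conflict), or
  - two or more complete items (reduce-reduce conflict; the accept item [Y' → Y .] counts as a complete item here).

Augment with Y' → Y and build the canonical LR(0) collection (I0 = CLOSURE({[Y' → . Y]}), then GOTO on every symbol after a dot until no new states appear). It has 10 states:
  I0: { [A → . *], [X → . X X], [X → . e], [Y → . A], [Y → . X], [Y → . a a A], [Y' → . Y] }  — shift
  I1: { [A → * .] }  — reduce
  I2: { [Y → A .] }  — reduce
  I3: { [X → . X X], [X → . e], [X → X . X], [Y → X .] }  — shift, reduce
  I4: { [Y' → Y .] }  — accept
  I5: { [Y → a . a A] }  — shift
  I6: { [X → e .] }  — reduce
  I7: { [A → . *], [Y → a a . A] }  — shift
  I8: { [Y → a a A .] }  — reduce
  I9: { [X → . X X], [X → . e], [X → X . X], [X → X X .] }  — shift, reduce

Conflict in state I3:
  Shift-reduce conflict between [Y → X .] and [X → . e]
So the grammar is NOT LR(0).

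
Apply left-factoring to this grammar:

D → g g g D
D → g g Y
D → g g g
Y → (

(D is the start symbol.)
D → g g D'
D' → g D''
D'' → D
D'' → ε
D' → Y
Y → (

Left-factoring transforms A → αβ₁ | αβ₂ into A → αA' and A' → β₁ | β₂
(α is the longest common prefix among the alternatives). Repeat until
no nonterminal has two alternatives with a common prefix.

Round 1: D has alternatives sharing prefix 'g g'. Introduce D': D → g g D'
  Add: D' → g D
  Add: D' → Y
  Add: D' → g

Round 2: D' has alternatives sharing prefix 'g'. Introduce D'': D' → g D''
  Add: D'' → D
  Add: D'' → ε

No remaining common prefixes — done.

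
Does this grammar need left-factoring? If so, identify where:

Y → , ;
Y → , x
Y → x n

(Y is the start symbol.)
Yes, Y has productions with common prefix ','

Left-factoring is needed when two productions for the same non-terminal
share a common prefix on the right-hand side.

Productions for Y:
  Y → , ;
  Y → , x
  Y → x n

Found common prefix ',' in productions for Y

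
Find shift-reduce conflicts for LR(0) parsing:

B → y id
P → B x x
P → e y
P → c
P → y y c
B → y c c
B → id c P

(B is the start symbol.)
No shift-reduce conflicts

A shift-reduce conflict occurs when an LR(0) state has both:
  - a complete (reduce) item [A → α .] (dot at the end), and
  - a shift item [B → β . c γ] (dot before a terminal).

Augment with B' → B and build the canonical LR(0) collection (I0 = CLOSURE({[B' → . B]}), then GOTO on every symbol after a dot until no new states appear). It has 18 states:
  I0: { [B → . id c P], [B → . y c c], [B → . y id], [B' → . B] }  — shift
  I1: { [B' → B .] }  — accept
  I2: { [B → id . c P] }  — shift
  I3: { [B → y . c c], [B → y . id] }  — shift
  I4: { [B → y c . c] }  — shift
  I5: { [B → y id .] }  — reduce
  I6: { [B → y c c .] }  — reduce
  I7: { [B → . id c P], [B → . y c c], [B → . y id], [B → id c . P], [P → . B x x], [P → . c], [P → . e y], [P → . y y c] }  — shift
  I8: { [P → B . x x] }  — shift
  I9: { [B → id c P .] }  — reduce
  I10: { [P → c .] }  — reduce
  I11: { [P → e . y] }  — shift
  I12: { [B → y . c c], [B → y . id], [P → y . y c] }  — shift
  I13: { [P → y y . c] }  — shift
  I14: { [P → y y c .] }  — reduce
  I15: { [P → e y .] }  — reduce
  I16: { [P → B x . x] }  — shift
  I17: { [P → B x x .] }  — reduce

No state contains both a complete item and a shift item.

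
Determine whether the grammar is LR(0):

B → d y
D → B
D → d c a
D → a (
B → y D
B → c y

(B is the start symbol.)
Yes, the grammar is LR(0)

Augment with B' → B and build the canonical LR(0) collection (I0 = CLOSURE({[B' → . B]}), then GOTO on every symbol after a dot until no new states appear). It has 14 states:
  I0: { [B → . c y], [B → . d y], [B → . y D], [B' → . B] }  — shift
  I1: { [B' → B .] }  — accept
  I2: { [B → c . y] }  — shift
  I3: { [B → d . y] }  — shift
  I4: { [B → . c y], [B → . d y], [B → . y D], [B → y . D], [D → . B], [D → . a (], [D → . d c a] }  — shift
  I5: { [D → B .] }  — reduce
  I6: { [B → y D .] }  — reduce
  I7: { [D → a . (] }  — shift
  I8: { [B → d . y], [D → d . c a] }  — shift
  I9: { [D → d c . a] }  — shift
  I10: { [B → d y .] }  — reduce
  I11: { [D → d c a .] }  — reduce
  I12: { [D → a ( .] }  — reduce
  I13: { [B → c y .] }  — reduce

Every state is either a pure shift/goto state or contains exactly one complete item and nothing to shift — no conflicts. The grammar is LR(0).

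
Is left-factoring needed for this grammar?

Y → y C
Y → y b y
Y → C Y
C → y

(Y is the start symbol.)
Yes, Y has productions with common prefix 'y'

Left-factoring is needed when two productions for the same non-terminal
share a common prefix on the right-hand side.

Productions for Y:
  Y → y C
  Y → y b y
  Y → C Y

Found common prefix 'y' in productions for Y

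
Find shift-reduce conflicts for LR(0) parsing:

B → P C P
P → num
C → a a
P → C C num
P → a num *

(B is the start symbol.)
A shift-reduce conflict occurs when an LR(0) state has both:
  - a complete (reduce) item [A → α .] (dot at the end), and
  - a shift item [B → β . c γ] (dot before a terminal).

Augment with B' → B and build the canonical LR(0) collection (I0 = CLOSURE({[B' → . B]}), then GOTO on every symbol after a dot until no new states appear). It has 14 states:
  I0: { [B → . P C P], [B' → . B], [C → . a a], [P → . C C num], [P → . a num *], [P → . num] }  — shift
  I1: { [B' → B .] }  — accept
  I2: { [C → . a a], [P → C . C num] }  — shift
  I3: { [B → P . C P], [C → . a a] }  — shift
  I4: { [C → a . a], [P → a . num *] }  — shift
  I5: { [P → num .] }  — reduce
  I6: { [C → a a .] }  — reduce
  I7: { [P → a num . *] }  — shift
  I8: { [P → a num * .] }  — reduce
  I9: { [B → P C . P], [C → . a a], [P → . C C num], [P → . a num *], [P → . num] }  — shift
  I10: { [C → a . a] }  — shift
  I11: { [B → P C P .] }  — reduce
  I12: { [P → C C . num] }  — shift
  I13: { [P → C C num .] }  — reduce

No state contains both a complete item and a shift item.

Answer: No shift-reduce conflicts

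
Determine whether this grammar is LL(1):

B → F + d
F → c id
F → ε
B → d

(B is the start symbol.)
Yes, the grammar is LL(1).

Relevant sets:
  FIRST(F) = { 'c', ε }
  FOLLOW(F) = { '+' }

For B:
  PREDICT(B → F '+' d) = { '+', 'c' }
  PREDICT(B → d) = { 'd' }
For F:
  PREDICT(F → c id) = { 'c' }
  PREDICT(F → ε) = { '+' }

All predict sets are disjoint. The grammar IS LL(1).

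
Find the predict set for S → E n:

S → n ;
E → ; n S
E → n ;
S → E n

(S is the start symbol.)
PREDICT(S → E n) = (FIRST(RHS) \ {ε}) ∪ (FOLLOW(S) if ε ∈ FIRST(RHS), i.e. RHS ⇒* ε)
FIRST(E) = { ';', 'n' }
FIRST(E n) = { ';', 'n' }
ε ∉ FIRST(E n), so FOLLOW(S) is not added.
PREDICT(S → E n) = { ';', 'n' }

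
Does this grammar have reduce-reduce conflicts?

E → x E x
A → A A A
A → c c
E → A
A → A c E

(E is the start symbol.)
Augment with E' → E and build the canonical LR(0) collection (I0 = CLOSURE({[E' → . E]}), then GOTO on every symbol after a dot until no new states appear). It has 13 states:
  I0: { [A → . A A A], [A → . A c E], [A → . c c], [E → . A], [E → . x E x], [E' → . E] }  — shift
  I1: { [A → . A A A], [A → . A c E], [A → . c c], [A → A . A A], [A → A . c E], [E → A .] }  — shift, reduce
  I2: { [E' → E .] }  — accept
  I3: { [A → c . c] }  — shift
  I4: { [A → . A A A], [A → . A c E], [A → . c c], [E → . A], [E → . x E x], [E → x . E x] }  — shift
  I5: { [E → x E . x] }  — shift
  I6: { [E → x E x .] }  — reduce
  I7: { [A → c c .] }  — reduce
  I8: { [A → . A A A], [A → . A c E], [A → . c c], [A → A . A A], [A → A . c E], [A → A A . A] }  — shift
  I9: { [A → . A A A], [A → . A c E], [A → . c c], [A → A c . E], [A → c . c], [E → . A], [E → . x E x] }  — shift
  I10: { [A → A c E .] }  — reduce
  I11: { [A → c . c], [A → c c .] }  — shift, reduce
  I12: { [A → . A A A], [A → . A c E], [A → . c c], [A → A . A A], [A → A . c E], [A → A A . A], [A → A A A .] }  — shift, reduce

No state contains more than one complete item.

Answer: No reduce-reduce conflicts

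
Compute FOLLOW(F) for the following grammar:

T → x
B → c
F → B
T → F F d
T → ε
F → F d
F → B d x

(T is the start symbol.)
{ 'c', 'd' }

To compute FOLLOW(F), find every occurrence of F on a right-hand side N → α F β: add FIRST(β) \ {ε}, and if β is empty or nullable also add FOLLOW(N). Iterate to a fixed point.

In T → F F d: F is followed by F d, add FIRST(F d) \ {ε} = { 'c' }
In T → F F d: F is followed by d, add FIRST(d) \ {ε} = { 'd' }
In F → F d: F is followed by d, add FIRST(d) \ {ε} = { 'd' }

Taking the union: FOLLOW(F) = { 'c', 'd' }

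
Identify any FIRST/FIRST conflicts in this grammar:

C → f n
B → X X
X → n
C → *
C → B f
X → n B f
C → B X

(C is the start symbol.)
Yes. C → B f / C → B X on { 'n' }; X → n / X → n B f on { 'n' }

FIRST sets of the non-terminals at (or reachable through a nullable prefix from) the front of some alternative:
  FIRST(B) = { 'n' }

Productions for C:
  C → f n: FIRST = { 'f' }
  C → *: FIRST = { '*' }
  C → B f: FIRST = { 'n' }
  C → B X: FIRST = { 'n' }
Productions for X:
  X → n: FIRST = { 'n' }
  X → n B f: FIRST = { 'n' }
B has only one production, so no FIRST/FIRST conflict is possible there.

Conflict for C: C → B f and C → B X
  Overlap: { 'n' }
Conflict for X: X → n and X → n B f
  Overlap: { 'n' }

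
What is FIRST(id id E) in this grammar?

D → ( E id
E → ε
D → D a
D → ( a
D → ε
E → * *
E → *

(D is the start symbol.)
To compute FIRST(id id E), process the symbols left to right:
Symbol id is a terminal. Add 'id' and stop.
FIRST(id id E) = { 'id' }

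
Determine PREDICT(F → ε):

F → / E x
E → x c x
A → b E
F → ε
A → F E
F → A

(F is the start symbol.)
{ $, 'x' }

PREDICT(F → ε) = (FIRST(RHS) \ {ε}) ∪ (FOLLOW(F) if ε ∈ FIRST(RHS), i.e. RHS ⇒* ε)
The right-hand side is ε (FIRST(ε) = { ε }), so the predict set is FOLLOW(F) = { $, 'x' }
PREDICT(F → ε) = { $, 'x' }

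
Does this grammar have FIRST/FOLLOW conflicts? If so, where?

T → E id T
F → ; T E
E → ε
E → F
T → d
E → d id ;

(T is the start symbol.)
No FIRST/FOLLOW conflicts.

Nullable non-terminals: E.
FIRST sets used below: FIRST(F) = { ';' }

E: nullable alternative(s) E → ε; FOLLOW(E) = { 'id' }
  E → ε: FIRST \ {ε} = { } — this is the only nullable alternative, skip
  E → F: FIRST \ {ε} = { ';' } — disjoint from FOLLOW(E)
  E → d id ;: FIRST \ {ε} = { 'd' } — disjoint from FOLLOW(E)

F, T have no nullable alternative, so no FIRST/FOLLOW check is needed there.

No FIRST/FOLLOW conflicts found.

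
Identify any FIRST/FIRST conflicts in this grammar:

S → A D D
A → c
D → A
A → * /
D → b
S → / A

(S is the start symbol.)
FIRST sets of the non-terminals at (or reachable through a nullable prefix from) the front of some alternative:
  FIRST(A) = { '*', 'c' }

Productions for S:
  S → A D D: FIRST = { '*', 'c' }
  S → / A: FIRST = { '/' }
Productions for A:
  A → c: FIRST = { 'c' }
  A → * /: FIRST = { '*' }
Productions for D:
  D → A: FIRST = { '*', 'c' }
  D → b: FIRST = { 'b' }

All alternatives of each non-terminal have pairwise disjoint FIRST sets.

Answer: No FIRST/FIRST conflicts.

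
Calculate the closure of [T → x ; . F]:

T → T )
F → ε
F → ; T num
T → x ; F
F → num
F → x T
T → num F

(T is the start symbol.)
To compute CLOSURE, for each item [A → α.Bβ] where B is a non-terminal, add [B → .γ] for all productions B → γ; repeat for the newly added items until nothing changes.

Start with: [T → x ; . F]
  [T → x ; . F] has the dot before F: add [F → .], [F → . ; T num], [F → . num], [F → . x T]
No further items can be added.

CLOSURE = { [F → . ; T num], [F → . num], [F → . x T], [F → .], [T → x ; . F] }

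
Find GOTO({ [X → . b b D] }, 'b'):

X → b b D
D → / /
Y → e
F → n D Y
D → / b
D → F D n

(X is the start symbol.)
GOTO(I, 'b') = CLOSURE({ [A → αX.β] : [A → α.Xβ] ∈ I, X = 'b' })

Items with dot before 'b', with the dot advanced:
  [X → . b b D] → [X → b . b D]
Closure adds nothing (no advanced item has the dot before a non-terminal).

GOTO = { [X → b . b D] }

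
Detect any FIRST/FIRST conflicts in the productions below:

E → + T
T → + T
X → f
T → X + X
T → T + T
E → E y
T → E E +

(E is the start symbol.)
Yes. E → '+' T / E → E y on { '+' }; T → '+' T / T → T '+' T on { '+' }; T → '+' T / T → E E '+' on { '+' }; T → X '+' X / T → T '+' T on { 'f' }; T → T '+' T / T → E E '+' on { '+' }

A FIRST/FIRST conflict occurs when two productions N → α and N → β for the same non-terminal have FIRST(α) ∩ FIRST(β) ≠ ∅ (with ε ∈ FIRST of a nullable right-hand side, so two nullable alternatives also conflict).

FIRST sets of the non-terminals at (or reachable through a nullable prefix from) the front of some alternative:
  FIRST(E) = { '+' }
  FIRST(X) = { 'f' }
  FIRST(T) = { '+', 'f' }

Productions for E:
  E → + T: FIRST = { '+' }
  E → E y: FIRST = { '+' }
Productions for T:
  T → + T: FIRST = { '+' }
  T → X + X: FIRST = { 'f' }
  T → T + T: FIRST = { '+', 'f' }
  T → E E +: FIRST = { '+' }
X has only one production, so no FIRST/FIRST conflict is possible there.

Conflict for E: E → + T and E → E y
  Overlap: { '+' }
Conflict for T: T → + T and T → T + T
  Overlap: { '+' }
Conflict for T: T → + T and T → E E +
  Overlap: { '+' }
Conflict for T: T → X + X and T → T + T
  Overlap: { 'f' }
Conflict for T: T → T + T and T → E E +
  Overlap: { '+' }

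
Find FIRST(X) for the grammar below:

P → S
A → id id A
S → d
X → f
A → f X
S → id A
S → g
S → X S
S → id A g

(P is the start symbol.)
To compute FIRST(X), examine every production with X on the left-hand side, reading each right-hand side left to right until a non-nullable symbol is reached.

From X → f:
  - f is a terminal: add 'f' and stop

Collecting: FIRST(X) = { 'f' }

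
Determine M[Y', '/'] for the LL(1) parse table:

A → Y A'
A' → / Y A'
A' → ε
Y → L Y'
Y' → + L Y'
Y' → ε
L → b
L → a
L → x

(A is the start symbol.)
Y' → ε

To find M[Y', '/'], we find productions for Y' where '/' is in the predict set (PREDICT(N → α) = (FIRST(α) \ {ε}) ∪ (FOLLOW(N) if α ⇒* ε)).

Relevant sets:
  FOLLOW(Y') = { $, '/' }

Y' → + L Y': PREDICT = { '+' }
Y' → ε: PREDICT = { $, '/' }
  '/' is in predict set, so this production goes in M[Y', '/']

M[Y', '/'] = Y' → ε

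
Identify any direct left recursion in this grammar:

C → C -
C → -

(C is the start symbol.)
C → C -: LEFT RECURSIVE (starts with C)
C → -: starts with '-'

The grammar has direct left recursion on: C.

Answer: Yes, C is left-recursive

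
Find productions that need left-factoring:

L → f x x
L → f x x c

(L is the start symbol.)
Yes, L has productions with common prefix 'f x x'

Left-factoring is needed when two productions for the same non-terminal
share a common prefix on the right-hand side.

Productions for L:
  L → f x x
  L → f x x c

Found common prefix 'f x x' in productions for L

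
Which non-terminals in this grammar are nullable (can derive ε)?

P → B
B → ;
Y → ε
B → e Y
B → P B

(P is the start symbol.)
ε-productions: Y → ε
So Y is immediately nullable.
No further non-terminal can be added: every production for the remaining non-terminals contains a terminal or a non-nullable non-terminal.
Nullable = { 'Y' }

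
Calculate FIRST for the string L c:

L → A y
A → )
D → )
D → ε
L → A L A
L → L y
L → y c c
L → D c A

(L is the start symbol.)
{ ')', 'c', 'y' }

FIRST sets of the non-terminals involved (from the grammar, by fixed-point iteration):
  FIRST(L) = { ')', 'c', 'y' }

To compute FIRST(L c), process the symbols left to right:
Symbol L is a non-terminal. Add FIRST(L) \ {ε} = { ')', 'c', 'y' }
L is not nullable (ε ∉ FIRST(L)), so stop here.
FIRST(L c) = { ')', 'c', 'y' }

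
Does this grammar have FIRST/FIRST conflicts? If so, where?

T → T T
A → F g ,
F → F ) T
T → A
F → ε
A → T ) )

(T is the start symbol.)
A FIRST/FIRST conflict occurs when two productions N → α and N → β for the same non-terminal have FIRST(α) ∩ FIRST(β) ≠ ∅ (with ε ∈ FIRST of a nullable right-hand side, so two nullable alternatives also conflict).

FIRST sets of the non-terminals at (or reachable through a nullable prefix from) the front of some alternative:
  FIRST(T) = { ')', 'g' }
  FIRST(A) = { ')', 'g' }
  FIRST(F) = { ')', ε }

Productions for T:
  T → T T: FIRST = { ')', 'g' }
  T → A: FIRST = { ')', 'g' }
Productions for A:
  A → F g ,: FIRST = { ')', 'g' }
  A → T ) ): FIRST = { ')', 'g' }
Productions for F:
  F → F ) T: FIRST = { ')' }
  F → ε: FIRST = { ε }

Conflict for T: T → T T and T → A
  Overlap: { ')', 'g' }
Conflict for A: A → F g , and A → T ) )
  Overlap: { ')', 'g' }

Answer: Yes. T → T T / T → A on { ')', 'g' }; A → F g ',' / A → T ')' ')' on { ')', 'g' }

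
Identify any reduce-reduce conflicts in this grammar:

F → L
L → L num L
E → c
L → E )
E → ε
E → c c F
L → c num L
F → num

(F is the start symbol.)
Augment with F' → F and build the canonical LR(0) collection (I0 = CLOSURE({[F' → . F]}), then GOTO on every symbol after a dot until no new states appear). It has 13 states:
  I0: { [E → . c c F], [E → . c], [E → .], [F → . L], [F → . num], [F' → . F], [L → . E )], [L → . L num L], [L → . c num L] }  — shift, reduce
  I1: { [L → E . )] }  — shift
  I2: { [F' → F .] }  — accept
  I3: { [F → L .], [L → L . num L] }  — shift, reduce
  I4: { [E → c . c F], [E → c .], [L → c . num L] }  — shift, reduce
  I5: { [F → num .] }  — reduce
  I6: { [E → . c c F], [E → . c], [E → .], [E → c c . F], [F → . L], [F → . num], [L → . E )], [L → . L num L], [L → . c num L] }  — shift, reduce
  I7: { [E → . c c F], [E → . c], [E → .], [L → . E )], [L → . L num L], [L → . c num L], [L → c num . L] }  — shift, reduce
  I8: { [L → L . num L], [L → c num L .] }  — shift, reduce
  I9: { [E → . c c F], [E → . c], [E → .], [L → . E )], [L → . L num L], [L → . c num L], [L → L num . L] }  — shift, reduce
  I10: { [L → L . num L], [L → L num L .] }  — shift, reduce
  I11: { [E → c c F .] }  — reduce
  I12: { [L → E ) .] }  — reduce

No state contains more than one complete item.

Answer: No reduce-reduce conflicts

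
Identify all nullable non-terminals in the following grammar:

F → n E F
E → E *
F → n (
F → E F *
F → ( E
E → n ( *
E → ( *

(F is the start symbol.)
A non-terminal is nullable if it can derive ε (the empty string): either it has an ε-production, or it has a production whose right-hand side consists entirely of nullable non-terminals.

There are no ε-productions, so no non-terminal can derive ε.
No non-terminals are nullable.

Answer: None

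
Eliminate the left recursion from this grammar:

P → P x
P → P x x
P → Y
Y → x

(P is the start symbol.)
P → Y P'
P' → x P'
P' → x x P'
P' → ε
Y → x

P is directly left-recursive. The standard transformation for
  A → A α₁ | ... | A α_m | β₁ | ... | β_n
is
  A  → β₁ A' | ... | β_n A'
  A' → α₁ A' | ... | α_m A' | ε

P → Y becomes P → Y P'
P → P x becomes P' → x P'
P → P x x becomes P' → x x P'
Add P' → ε

Productions for other non-terminals are unchanged:
  Y → x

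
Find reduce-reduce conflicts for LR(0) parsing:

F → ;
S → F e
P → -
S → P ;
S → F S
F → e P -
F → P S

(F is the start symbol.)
Yes — I11: [F → ; .] vs [S → P ; .]

Augment with F' → F and build the canonical LR(0) collection (I0 = CLOSURE({[F' → . F]}), then GOTO on every symbol after a dot until no new states appear). It has 14 states:
  I0: { [F → . ;], [F → . P S], [F → . e P -], [F' → . F], [P → . -] }  — shift
  I1: { [P → - .] }  — reduce
  I2: { [F → ; .] }  — reduce
  I3: { [F' → F .] }  — accept
  I4: { [F → . ;], [F → . P S], [F → . e P -], [F → P . S], [P → . -], [S → . F S], [S → . F e], [S → . P ;] }  — shift
  I5: { [F → e . P -], [P → . -] }  — shift
  I6: { [F → e P . -] }  — shift
  I7: { [F → e P - .] }  — reduce
  I8: { [F → . ;], [F → . P S], [F → . e P -], [P → . -], [S → . F S], [S → . F e], [S → . P ;], [S → F . S], [S → F . e] }  — shift
  I9: { [F → . ;], [F → . P S], [F → . e P -], [F → P . S], [P → . -], [S → . F S], [S → . F e], [S → . P ;], [S → P . ;] }  — shift
  I10: { [F → P S .] }  — reduce
  I11: { [F → ; .], [S → P ; .] }  — 2 reduces
  I12: { [S → F S .] }  — reduce
  I13: { [F → e . P -], [P → . -], [S → F e .] }  — shift, reduce

I11 contains complete items [F → ; .], [S → P ; .] — reduce-reduce conflict.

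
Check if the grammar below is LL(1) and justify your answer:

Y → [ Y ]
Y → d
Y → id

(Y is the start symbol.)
Yes, the grammar is LL(1).

A grammar is LL(1) if for each non-terminal N with multiple productions, the predict sets of those productions are pairwise disjoint, where PREDICT(N → α) = (FIRST(α) \ {ε}) ∪ (FOLLOW(N) if α ⇒* ε).

For Y:
  PREDICT(Y → '[' Y ']') = { '[' }
  PREDICT(Y → d) = { 'd' }
  PREDICT(Y → id) = { 'id' }

All predict sets are disjoint. The grammar IS LL(1).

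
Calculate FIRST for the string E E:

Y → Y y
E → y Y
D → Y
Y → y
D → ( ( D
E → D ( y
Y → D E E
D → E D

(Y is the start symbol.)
FIRST sets of the non-terminals involved (from the grammar, by fixed-point iteration):
  FIRST(E) = { '(', 'y' }

To compute FIRST(E E), process the symbols left to right:
Symbol E is a non-terminal. Add FIRST(E) \ {ε} = { '(', 'y' }
E is not nullable (ε ∉ FIRST(E)), so stop here.
FIRST(E E) = { '(', 'y' }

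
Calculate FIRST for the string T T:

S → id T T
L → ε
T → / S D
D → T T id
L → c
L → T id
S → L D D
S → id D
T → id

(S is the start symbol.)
{ '/', 'id' }

FIRST sets of the non-terminals involved (from the grammar, by fixed-point iteration):
  FIRST(T) = { '/', 'id' }

To compute FIRST(T T), process the symbols left to right:
Symbol T is a non-terminal. Add FIRST(T) \ {ε} = { '/', 'id' }
T is not nullable (ε ∉ FIRST(T)), so stop here.
FIRST(T T) = { '/', 'id' }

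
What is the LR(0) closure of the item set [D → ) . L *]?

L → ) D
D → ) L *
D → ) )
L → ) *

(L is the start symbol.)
{ [D → ) . L *], [L → . ) *], [L → . ) D] }

Start with: [D → ) . L *]
  [D → ) . L *] has the dot before L: add [L → . ) D], [L → . ) *]
No further items can be added.

CLOSURE = { [D → ) . L *], [L → . ) *], [L → . ) D] }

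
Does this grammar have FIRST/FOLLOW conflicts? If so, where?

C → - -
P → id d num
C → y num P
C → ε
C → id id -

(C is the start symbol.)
No FIRST/FOLLOW conflicts.

Nullable non-terminals: C.

C: nullable alternative(s) C → ε; FOLLOW(C) = { $ }
  C → - -: FIRST \ {ε} = { '-' } — disjoint from FOLLOW(C)
  C → y num P: FIRST \ {ε} = { 'y' } — disjoint from FOLLOW(C)
  C → ε: FIRST \ {ε} = { } — this is the only nullable alternative, skip
  C → id id -: FIRST \ {ε} = { 'id' } — disjoint from FOLLOW(C)

P has no nullable alternative, so no FIRST/FOLLOW check is needed there.

No FIRST/FOLLOW conflicts found.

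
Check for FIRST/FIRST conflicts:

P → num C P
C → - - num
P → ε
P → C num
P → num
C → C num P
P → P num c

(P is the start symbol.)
Yes. P → num C P / P → num on { 'num' }; P → num C P / P → P num c on { 'num' }; P → C num / P → P num c on { '-' }; P → num / P → P num c on { 'num' }; C → '-' '-' num / C → C num P on { '-' }

FIRST sets of the non-terminals at (or reachable through a nullable prefix from) the front of some alternative:
  FIRST(C) = { '-' }
  FIRST(P) = { '-', 'num', ε }

Productions for P:
  P → num C P: FIRST = { 'num' }
  P → ε: FIRST = { ε }
  P → C num: FIRST = { '-' }
  P → num: FIRST = { 'num' }
  P → P num c: FIRST = { '-', 'num' }
Productions for C:
  C → - - num: FIRST = { '-' }
  C → C num P: FIRST = { '-' }

Conflict for P: P → num C P and P → num
  Overlap: { 'num' }
Conflict for P: P → num C P and P → P num c
  Overlap: { 'num' }
Conflict for P: P → C num and P → P num c
  Overlap: { '-' }
Conflict for P: P → num and P → P num c
  Overlap: { 'num' }
Conflict for C: C → - - num and C → C num P
  Overlap: { '-' }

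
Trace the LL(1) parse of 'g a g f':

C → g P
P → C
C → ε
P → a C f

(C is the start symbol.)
Stack is shown with the top on the left.

Stack    Input      Action
--------------------------
C $      g a g f $  output C → g P
g P $    g a g f $  match 'g'
P $      a g f $    output P → a C f
a C f $  a g f $    match 'a'
C f $    g f $      output C → g P
g P f $  g f $      match 'g'
P f $    f $        output P → C
C f $    f $        output C → ε
f $      f $        match 'f'
$        $          accept

The string is accepted.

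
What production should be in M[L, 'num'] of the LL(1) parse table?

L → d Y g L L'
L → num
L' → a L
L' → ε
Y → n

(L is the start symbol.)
To find M[L, 'num'], we find productions for L where 'num' is in the predict set (PREDICT(N → α) = (FIRST(α) \ {ε}) ∪ (FOLLOW(N) if α ⇒* ε)).

L → d Y g L L': PREDICT = { 'd' }
L → num: PREDICT = { 'num' }
  'num' is in predict set, so this production goes in M[L, 'num']

M[L, 'num'] = L → num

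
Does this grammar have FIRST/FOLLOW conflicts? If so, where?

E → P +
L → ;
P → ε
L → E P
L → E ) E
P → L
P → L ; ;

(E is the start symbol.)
Yes. P → L with FOLLOW(P) on { '+', ';' }; P → L ';' ';' with FOLLOW(P) on { '+', ';' }

A FIRST/FOLLOW conflict occurs when a non-terminal N has a nullable alternative N → β (β ⇒* ε) and another alternative N → α with FIRST(α) ∩ FOLLOW(N) ≠ ∅: on such a lookahead the parser cannot decide between expanding α and letting N vanish via β.

Nullable non-terminals: P.
FIRST sets used below: FIRST(L) = { '+', ';' }

P: nullable alternative(s) P → ε; FOLLOW(P) = { '+', ';' }
  P → ε: FIRST \ {ε} = { } — this is the only nullable alternative, skip
  P → L: FIRST \ {ε} = { '+', ';' } — overlaps FOLLOW(P) on { '+', ';' }: CONFLICT
  P → L ; ;: FIRST \ {ε} = { '+', ';' } — overlaps FOLLOW(P) on { '+', ';' }: CONFLICT

E, L have no nullable alternative, so no FIRST/FOLLOW check is needed there.

So the grammar has 2 FIRST/FOLLOW conflicts (marked CONFLICT above).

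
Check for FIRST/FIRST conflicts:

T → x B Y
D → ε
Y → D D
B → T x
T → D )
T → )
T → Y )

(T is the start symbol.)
Yes. T → D ')' / T → ')' on { ')' }; T → D ')' / T → Y ')' on { ')' }; T → ')' / T → Y ')' on { ')' }

FIRST sets of the non-terminals at (or reachable through a nullable prefix from) the front of some alternative:
  FIRST(D) = { ε }
  FIRST(Y) = { ε }

Productions for T:
  T → x B Y: FIRST = { 'x' }
  T → D ): FIRST = { ')' }
  T → ): FIRST = { ')' }
  T → Y ): FIRST = { ')' }
D, Y, B have only one production, so no FIRST/FIRST conflict is possible there.

Conflict for T: T → D ) and T → )
  Overlap: { ')' }
Conflict for T: T → D ) and T → Y )
  Overlap: { ')' }
Conflict for T: T → ) and T → Y )
  Overlap: { ')' }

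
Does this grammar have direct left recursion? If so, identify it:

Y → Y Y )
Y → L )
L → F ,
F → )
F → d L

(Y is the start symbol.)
Y → Y Y ): LEFT RECURSIVE (starts with Y)
Y → L ): starts with L
L → F ,: starts with F
F → ): starts with ')'
F → d L: starts with d

The grammar has direct left recursion on: Y.

Answer: Yes, Y is left-recursive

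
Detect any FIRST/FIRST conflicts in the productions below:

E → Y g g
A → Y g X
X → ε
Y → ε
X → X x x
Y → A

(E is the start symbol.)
No FIRST/FIRST conflicts.

FIRST sets of the non-terminals at (or reachable through a nullable prefix from) the front of some alternative:
  FIRST(X) = { 'x', ε }
  FIRST(A) = { 'g' }

Productions for X:
  X → ε: FIRST = { ε }
  X → X x x: FIRST = { 'x' }
Productions for Y:
  Y → ε: FIRST = { ε }
  Y → A: FIRST = { 'g' }
E, A have only one production, so no FIRST/FIRST conflict is possible there.

All alternatives of each non-terminal have pairwise disjoint FIRST sets.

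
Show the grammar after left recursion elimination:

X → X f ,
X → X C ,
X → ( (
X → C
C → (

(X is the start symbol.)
X → ( ( X'
X → C X'
X' → f , X'
X' → C , X'
X' → ε
C → (

X is directly left-recursive. The standard transformation for
  A → A α₁ | ... | A α_m | β₁ | ... | β_n
is
  A  → β₁ A' | ... | β_n A'
  A' → α₁ A' | ... | α_m A' | ε

X → ( ( becomes X → ( ( X'
X → C becomes X → C X'
X → X f , becomes X' → f , X'
X → X C , becomes X' → C , X'
Add X' → ε

Productions for other non-terminals are unchanged:
  C → (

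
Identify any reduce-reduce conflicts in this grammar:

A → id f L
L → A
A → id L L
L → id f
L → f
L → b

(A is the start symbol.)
Augment with A' → A and build the canonical LR(0) collection (I0 = CLOSURE({[A' → . A]}), then GOTO on every symbol after a dot until no new states appear). It has 12 states:
  I0: { [A → . id L L], [A → . id f L], [A' → . A] }  — shift
  I1: { [A' → A .] }  — accept
  I2: { [A → . id L L], [A → . id f L], [A → id . L L], [A → id . f L], [L → . A], [L → . b], [L → . f], [L → . id f] }  — shift
  I3: { [L → A .] }  — reduce
  I4: { [A → . id L L], [A → . id f L], [A → id L . L], [L → . A], [L → . b], [L → . f], [L → . id f] }  — shift
  I5: { [L → b .] }  — reduce
  I6: { [A → . id L L], [A → . id f L], [A → id f . L], [L → . A], [L → . b], [L → . f], [L → . id f], [L → f .] }  — shift, reduce
  I7: { [A → . id L L], [A → . id f L], [A → id . L L], [A → id . f L], [L → . A], [L → . b], [L → . f], [L → . id f], [L → id . f] }  — shift
  I8: { [A → . id L L], [A → . id f L], [A → id f . L], [L → . A], [L → . b], [L → . f], [L → . id f], [L → f .], [L → id f .] }  — shift, 2 reduces
  I9: { [A → id f L .] }  — reduce
  I10: { [L → f .] }  — reduce
  I11: { [A → id L L .] }  — reduce

I8 contains complete items [L → f .], [L → id f .] — reduce-reduce conflict.

Answer: Yes — I8: [L → f .] vs [L → id f .]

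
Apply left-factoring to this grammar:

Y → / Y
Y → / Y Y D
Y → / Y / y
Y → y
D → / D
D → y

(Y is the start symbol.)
Y → / Y Y'
Y' → ε
Y' → Y D
Y' → / y
Y → y
D → / D
D → y

Left-factoring transforms A → αβ₁ | αβ₂ into A → αA' and A' → β₁ | β₂
(α is the longest common prefix among the alternatives). Repeat until
no nonterminal has two alternatives with a common prefix.

Round 1: Y has alternatives sharing prefix '/ Y'. Introduce Y': Y → / Y Y'
  Add: Y' → ε
  Add: Y' → Y D
  Add: Y' → / y

No remaining common prefixes — done.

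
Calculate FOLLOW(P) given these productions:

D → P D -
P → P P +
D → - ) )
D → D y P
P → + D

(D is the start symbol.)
To compute FOLLOW(P), find every occurrence of P on a right-hand side N → α P β: add FIRST(β) \ {ε}, and if β is empty or nullable also add FOLLOW(N). Iterate to a fixed point.

In D → P D -: P is followed by D '-', add FIRST(D '-') \ {ε} = { '+', '-' }
In P → P P +: P is followed by P '+', add FIRST(P '+') \ {ε} = { '+' }
In P → P P +: P is followed by '+', add FIRST('+') \ {ε} = { '+' }
In D → D y P: P is at the end, add FOLLOW(D)

The FOLLOW sets referred to above (computed the same way, to a fixed point):
  FOLLOW(D) = { $, '+', '-', 'y' }

Taking the union: FOLLOW(P) = { $, '+', '-', 'y' }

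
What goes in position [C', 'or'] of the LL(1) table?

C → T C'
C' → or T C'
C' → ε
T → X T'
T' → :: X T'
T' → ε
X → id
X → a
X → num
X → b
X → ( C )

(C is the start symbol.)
To find M[C', 'or'], we find productions for C' where 'or' is in the predict set (PREDICT(N → α) = (FIRST(α) \ {ε}) ∪ (FOLLOW(N) if α ⇒* ε)).

Relevant sets:
  FOLLOW(C') = { $, ')' }

C' → or T C': PREDICT = { 'or' }
  'or' is in predict set, so this production goes in M[C', 'or']
C' → ε: PREDICT = { $, ')' }

M[C', 'or'] = C' → or T C'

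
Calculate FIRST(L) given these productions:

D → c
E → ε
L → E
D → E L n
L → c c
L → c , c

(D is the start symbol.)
{ 'c', ε }

To compute FIRST(L), examine every production with L on the left-hand side, reading each right-hand side left to right until a non-nullable symbol is reached.

FIRST sets of the other non-terminals involved (by the same procedure, iterated to a fixed point):
  FIRST(E) = { ε }

From L → E:
  - E is a non-terminal: add FIRST(E) \ {ε} = { }
    E is nullable and nothing follows, so the whole right-hand side can vanish: ε ∈ FIRST(L)
From L → c c:
  - c is a terminal: add 'c' and stop
From L → c , c:
  - c is a terminal: add 'c' and stop

Collecting: FIRST(L) = { 'c', ε }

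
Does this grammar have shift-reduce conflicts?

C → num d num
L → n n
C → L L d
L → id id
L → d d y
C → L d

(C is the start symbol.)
Augment with C' → C and build the canonical LR(0) collection (I0 = CLOSURE({[C' → . C]}), then GOTO on every symbol after a dot until no new states appear). It has 16 states:
  I0: { [C → . L L d], [C → . L d], [C → . num d num], [C' → . C], [L → . d d y], [L → . id id], [L → . n n] }  — shift
  I1: { [C' → C .] }  — accept
  I2: { [C → L . L d], [C → L . d], [L → . d d y], [L → . id id], [L → . n n] }  — shift
  I3: { [L → d . d y] }  — shift
  I4: { [L → id . id] }  — shift
  I5: { [L → n . n] }  — shift
  I6: { [C → num . d num] }  — shift
  I7: { [C → num d . num] }  — shift
  I8: { [C → num d num .] }  — reduce
  I9: { [L → n n .] }  — reduce
  I10: { [L → id id .] }  — reduce
  I11: { [L → d d . y] }  — shift
  I12: { [L → d d y .] }  — reduce
  I13: { [C → L L . d] }  — shift
  I14: { [C → L d .], [L → d . d y] }  — shift, reduce
  I15: { [C → L L d .] }  — reduce

I14 contains reduce item [C → L d .] and shift item [L → d . d y] — shift-reduce conflict.

Answer: Yes — I14: [C → L d .] vs [L → d . d y]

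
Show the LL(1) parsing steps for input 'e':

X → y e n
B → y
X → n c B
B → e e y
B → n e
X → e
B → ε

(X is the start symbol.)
LL(1) parsing maintains a stack (initially the start symbol over $) and the input. At each step: if the stack top is a terminal, match it against the current input token; if it is a non-terminal N, replace it with the RHS of M[N, lookahead] (the unique production whose predict set contains the lookahead).

Stack is shown with the top on the left.

Stack  Input  Action
--------------------
X $    e $    output X → e
e $    e $    match 'e'
$      $      accept

The string is accepted.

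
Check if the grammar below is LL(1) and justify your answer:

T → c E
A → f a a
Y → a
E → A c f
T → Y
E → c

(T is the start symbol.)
A grammar is LL(1) if for each non-terminal N with multiple productions, the predict sets of those productions are pairwise disjoint, where PREDICT(N → α) = (FIRST(α) \ {ε}) ∪ (FOLLOW(N) if α ⇒* ε).

Relevant sets:
  FIRST(Y) = { 'a' }
  FIRST(A) = { 'f' }

For T:
  PREDICT(T → c E) = { 'c' }
  PREDICT(T → Y) = { 'a' }
For E:
  PREDICT(E → A c f) = { 'f' }
  PREDICT(E → c) = { 'c' }
A, Y have a single production, so nothing to check there.

All predict sets are disjoint. The grammar IS LL(1).

Answer: Yes, the grammar is LL(1).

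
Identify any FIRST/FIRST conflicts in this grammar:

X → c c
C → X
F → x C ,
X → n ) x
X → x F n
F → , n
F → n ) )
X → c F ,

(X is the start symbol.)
Yes. X → c c / X → c F ',' on { 'c' }

Productions for X:
  X → c c: FIRST = { 'c' }
  X → n ) x: FIRST = { 'n' }
  X → x F n: FIRST = { 'x' }
  X → c F ,: FIRST = { 'c' }
Productions for F:
  F → x C ,: FIRST = { 'x' }
  F → , n: FIRST = { ',' }
  F → n ) ): FIRST = { 'n' }
C has only one production, so no FIRST/FIRST conflict is possible there.

Conflict for X: X → c c and X → c F ,
  Overlap: { 'c' }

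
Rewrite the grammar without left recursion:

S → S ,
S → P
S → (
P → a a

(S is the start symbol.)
S is directly left-recursive. The standard transformation for
  A → A α₁ | ... | A α_m | β₁ | ... | β_n
is
  A  → β₁ A' | ... | β_n A'
  A' → α₁ A' | ... | α_m A' | ε

S → P becomes S → P S'
S → ( becomes S → ( S'
S → S , becomes S' → , S'
Add S' → ε

Productions for other non-terminals are unchanged:
  P → a a

Resulting grammar:
S → P S'
S → ( S'
S' → , S'
S' → ε
P → a a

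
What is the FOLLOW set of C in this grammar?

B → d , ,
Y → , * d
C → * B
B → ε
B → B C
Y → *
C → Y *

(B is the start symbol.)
{ $, '*', ',' }

To compute FOLLOW(C), find every occurrence of C on a right-hand side N → α C β: add FIRST(β) \ {ε}, and if β is empty or nullable also add FOLLOW(N). Iterate to a fixed point.

In B → B C: C is at the end, add FOLLOW(B)

The FOLLOW sets referred to above (computed the same way, to a fixed point):
  FOLLOW(B) = { $, '*', ',' }

Taking the union: FOLLOW(C) = { $, '*', ',' }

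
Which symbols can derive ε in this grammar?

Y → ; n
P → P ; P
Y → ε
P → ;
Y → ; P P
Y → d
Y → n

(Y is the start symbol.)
{ 'Y' }

ε-productions: Y → ε
So Y is immediately nullable.
No further non-terminal can be added: every production for the remaining non-terminals contains a terminal or a non-nullable non-terminal.
Nullable = { 'Y' }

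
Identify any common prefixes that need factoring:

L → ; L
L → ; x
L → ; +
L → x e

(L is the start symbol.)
Yes, L has productions with common prefix ';'

Left-factoring is needed when two productions for the same non-terminal
share a common prefix on the right-hand side.

Productions for L:
  L → ; L
  L → ; x
  L → ; +
  L → x e

Found common prefix ';' in productions for L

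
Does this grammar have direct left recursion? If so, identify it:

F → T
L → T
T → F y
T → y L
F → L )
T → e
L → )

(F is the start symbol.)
No direct left recursion

Direct left recursion occurs when N → N α for some non-terminal N (the right-hand side begins with the left-hand side itself).

F → T: starts with T
L → T: starts with T
T → F y: starts with F
T → y L: starts with y
F → L ): starts with L
T → e: starts with e
L → ): starts with ')'

No direct left recursion found.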